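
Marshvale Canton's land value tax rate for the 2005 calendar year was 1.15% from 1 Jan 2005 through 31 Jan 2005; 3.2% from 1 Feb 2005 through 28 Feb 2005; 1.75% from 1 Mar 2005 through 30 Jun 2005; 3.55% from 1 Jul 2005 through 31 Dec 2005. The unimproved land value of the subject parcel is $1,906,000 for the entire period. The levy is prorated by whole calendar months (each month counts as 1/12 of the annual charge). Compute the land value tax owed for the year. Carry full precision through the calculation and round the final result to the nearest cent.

$51,859.08

1 Jan – 31 Jan 2005: 1 month at 1.15% → $1,906,000 × 1.15% × 1/12 = $1,826.5833
1 Feb – 28 Feb 2005: 1 month at 3.2% → $1,906,000 × 3.2% × 1/12 = $5,082.6667
1 Mar – 30 Jun 2005: 4 months at 1.75% → $1,906,000 × 1.75% × 4/12 = $11,118.3333
1 Jul – 31 Dec 2005: 6 months at 3.55% → $1,906,000 × 3.55% × 6/12 = $33,831.5000
Total = $51,859.0833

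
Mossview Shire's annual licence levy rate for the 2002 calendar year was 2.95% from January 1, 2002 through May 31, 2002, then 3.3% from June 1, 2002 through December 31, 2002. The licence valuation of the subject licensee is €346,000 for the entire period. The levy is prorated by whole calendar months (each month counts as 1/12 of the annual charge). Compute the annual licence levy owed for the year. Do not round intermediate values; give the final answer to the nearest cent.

€10,913.42

January 1 – May 31, 2002: 5 months at 2.95% → €346,000 × 2.95% × 5/12 = €4,252.9167
June 1 – December 31, 2002: 7 months at 3.3% → €346,000 × 3.3% × 7/12 = €6,660.5000
Total = €10,913.4167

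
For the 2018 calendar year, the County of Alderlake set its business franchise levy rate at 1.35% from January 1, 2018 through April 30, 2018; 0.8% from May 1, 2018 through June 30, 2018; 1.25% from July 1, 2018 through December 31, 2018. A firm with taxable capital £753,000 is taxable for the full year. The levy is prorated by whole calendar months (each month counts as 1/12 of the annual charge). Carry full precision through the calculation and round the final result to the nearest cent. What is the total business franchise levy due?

£9,098.75

January 1 – April 30, 2018: 4 months at 1.35% → £753,000 × 1.35% × 4/12 = £3,388.5000
May 1 – June 30, 2018: 2 months at 0.8% → £753,000 × 0.8% × 2/12 = £1,004.0000
July 1 – December 31, 2018: 6 months at 1.25% → £753,000 × 1.25% × 6/12 = £4,706.2500
Total = £9,098.7500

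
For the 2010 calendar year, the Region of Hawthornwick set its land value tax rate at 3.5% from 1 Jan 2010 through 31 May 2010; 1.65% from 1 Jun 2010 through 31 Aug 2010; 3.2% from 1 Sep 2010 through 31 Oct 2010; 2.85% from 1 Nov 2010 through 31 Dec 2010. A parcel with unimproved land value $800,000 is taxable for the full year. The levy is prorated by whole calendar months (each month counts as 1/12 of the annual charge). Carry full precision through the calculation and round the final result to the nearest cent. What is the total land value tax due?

1 Jan – 31 May 2010: 5 months at 3.5% → $800,000 × 3.5% × 5/12 = $11,666.6667
1 Jun – 31 Aug 2010: 3 months at 1.65% → $800,000 × 1.65% × 3/12 = $3,300.0000
1 Sep – 31 Oct 2010: 2 months at 3.2% → $800,000 × 3.2% × 2/12 = $4,266.6667
1 Nov – 31 Dec 2010: 2 months at 2.85% → $800,000 × 2.85% × 2/12 = $3,800.0000
Total = $23,033.3333

$23,033.33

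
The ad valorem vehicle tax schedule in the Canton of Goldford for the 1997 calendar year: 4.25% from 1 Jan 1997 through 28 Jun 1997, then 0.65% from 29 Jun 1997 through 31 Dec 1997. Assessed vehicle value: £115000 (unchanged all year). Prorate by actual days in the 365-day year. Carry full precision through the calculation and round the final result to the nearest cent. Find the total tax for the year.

1 Jan – 28 Jun 1997: 179 days at 4.25% → £115000 × 4.25% × 179/365 = £2396.8836
29 Jun – 31 Dec 1997: 186 days at 0.65% → £115000 × 0.65% × 186/365 = £380.9178
Total = £2777.8014

£2777.80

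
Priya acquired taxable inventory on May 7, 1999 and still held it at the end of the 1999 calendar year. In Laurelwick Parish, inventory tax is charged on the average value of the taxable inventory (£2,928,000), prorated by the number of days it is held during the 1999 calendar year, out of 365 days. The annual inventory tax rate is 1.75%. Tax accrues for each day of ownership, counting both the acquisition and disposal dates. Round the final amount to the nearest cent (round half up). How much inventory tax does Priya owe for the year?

Days held (May 7 – December 31, 1999): 239 out of 365
Tax = £2,928,000 × 1.75% × 239/365 = £33,551.6712

£33,551.67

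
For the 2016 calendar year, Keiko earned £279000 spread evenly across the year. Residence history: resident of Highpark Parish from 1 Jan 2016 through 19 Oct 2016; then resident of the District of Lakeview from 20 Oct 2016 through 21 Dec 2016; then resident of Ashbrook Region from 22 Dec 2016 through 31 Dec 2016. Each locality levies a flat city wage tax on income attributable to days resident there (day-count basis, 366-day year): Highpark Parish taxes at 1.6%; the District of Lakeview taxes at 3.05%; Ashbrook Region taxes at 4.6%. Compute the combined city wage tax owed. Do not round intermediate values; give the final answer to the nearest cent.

£5389.05

Highpark Parish, 1 Jan – 19 Oct 2016: 293 days → £279000 × 1.6% × 293/366 = £3573.6393
The District of Lakeview, 20 Oct – 21 Dec 2016: 63 days → £279000 × 3.05% × 63/366 = £1464.7500
Ashbrook Region, 22 Dec – 31 Dec 2016: 10 days → £279000 × 4.6% × 10/366 = £350.6557
Total = £5389.0451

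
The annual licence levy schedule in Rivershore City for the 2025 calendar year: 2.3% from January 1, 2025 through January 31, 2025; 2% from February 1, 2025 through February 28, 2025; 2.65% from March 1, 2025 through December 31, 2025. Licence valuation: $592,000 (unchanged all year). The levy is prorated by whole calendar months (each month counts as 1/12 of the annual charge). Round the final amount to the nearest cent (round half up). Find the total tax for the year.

$15,194.67

January 1 – January 31, 2025: 1 month at 2.3% → $592,000 × 2.3% × 1/12 = $1,134.6667
February 1 – February 28, 2025: 1 month at 2% → $592,000 × 2% × 1/12 = $986.6667
March 1 – December 31, 2025: 10 months at 2.65% → $592,000 × 2.65% × 10/12 = $13,073.3333
Total = $15,194.6667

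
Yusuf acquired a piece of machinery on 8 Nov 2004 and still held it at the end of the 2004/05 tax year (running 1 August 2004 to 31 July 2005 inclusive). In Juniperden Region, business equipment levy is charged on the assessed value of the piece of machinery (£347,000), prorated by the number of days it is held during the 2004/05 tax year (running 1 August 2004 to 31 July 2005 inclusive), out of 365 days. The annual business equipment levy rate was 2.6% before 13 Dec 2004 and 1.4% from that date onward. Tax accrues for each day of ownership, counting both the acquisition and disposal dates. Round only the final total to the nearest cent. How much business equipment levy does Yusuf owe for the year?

£3,939.64

8 Nov – 12 Dec 2004: 35 days at 2.6% → £347,000 × 2.6% × 35/365 = £865.1233
13 Dec 2004 – 31 Jul 2005: 231 days at 1.4% → £347,000 × 1.4% × 231/365 = £3,074.5151
Total = £3,939.6384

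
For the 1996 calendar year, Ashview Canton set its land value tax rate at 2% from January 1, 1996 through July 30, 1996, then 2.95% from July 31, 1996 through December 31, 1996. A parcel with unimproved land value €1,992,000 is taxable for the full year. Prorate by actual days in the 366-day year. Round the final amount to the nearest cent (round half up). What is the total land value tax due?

€47,802.56

January 1 – July 30, 1996: 212 days at 2% → €1,992,000 × 2% × 212/366 = €23,076.7213
July 31 – December 31, 1996: 154 days at 2.95% → €1,992,000 × 2.95% × 154/366 = €24,725.8361
Total = €47,802.5574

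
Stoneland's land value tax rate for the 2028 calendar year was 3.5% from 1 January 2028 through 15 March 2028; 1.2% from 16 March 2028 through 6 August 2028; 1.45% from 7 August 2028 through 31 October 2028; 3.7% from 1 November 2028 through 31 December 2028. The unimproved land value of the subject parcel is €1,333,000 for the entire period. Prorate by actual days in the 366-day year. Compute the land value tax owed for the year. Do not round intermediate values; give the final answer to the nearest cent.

1 January – 15 March 2028: 75 days at 3.5% → €1,333,000 × 3.5% × 75/366 = €9,560.4508
16 March – 6 August 2028: 144 days at 1.2% → €1,333,000 × 1.2% × 144/366 = €6,293.5082
7 August – 31 October 2028: 86 days at 1.45% → €1,333,000 × 1.45% × 86/366 = €4,541.6694
1 November – 31 December 2028: 61 days at 3.7% → €1,333,000 × 3.7% × 61/366 = €8,220.1667
Total = €28,615.7951

€28,615.80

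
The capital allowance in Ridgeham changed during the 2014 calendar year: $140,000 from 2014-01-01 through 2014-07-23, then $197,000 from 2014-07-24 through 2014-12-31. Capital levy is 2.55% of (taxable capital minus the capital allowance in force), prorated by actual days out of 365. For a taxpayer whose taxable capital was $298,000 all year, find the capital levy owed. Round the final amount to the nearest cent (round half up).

$3,387.87

2014-01-01 to 2014-07-23: 204 days, exemption $140,000 → ($298,000 − $140,000) × 2.55% × 204/365 = $2,251.8247
2014-07-24 to 2014-12-31: 161 days, exemption $197,000 → ($298,000 − $197,000) × 2.55% × 161/365 = $1,136.0425
Total = $3,387.8671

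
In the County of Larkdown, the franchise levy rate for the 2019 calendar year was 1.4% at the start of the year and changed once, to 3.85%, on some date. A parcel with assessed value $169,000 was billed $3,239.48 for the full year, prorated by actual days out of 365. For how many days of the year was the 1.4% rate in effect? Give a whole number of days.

Let d = days at the first rate; then 365 − d days at the second rate.
$169,000 × [1.4%·d + 3.85%·(365−d)] / 365 = $3,239.48
Solving gives d = 288, so the new rate took effect on 16 October 2019.

288 days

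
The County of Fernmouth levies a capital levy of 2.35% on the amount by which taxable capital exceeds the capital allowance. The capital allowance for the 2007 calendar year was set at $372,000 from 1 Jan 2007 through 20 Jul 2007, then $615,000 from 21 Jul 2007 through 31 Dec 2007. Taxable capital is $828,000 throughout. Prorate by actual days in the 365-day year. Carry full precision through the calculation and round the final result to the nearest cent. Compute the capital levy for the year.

1 Jan – 20 Jul 2007: 201 days, exemption $372,000 → ($828,000 − $372,000) × 2.35% × 201/365 = $5,901.1397
21 Jul – 31 Dec 2007: 164 days, exemption $615,000 → ($828,000 − $615,000) × 2.35% × 164/365 = $2,249.0466
Total = $8,150.1863

$8,150.19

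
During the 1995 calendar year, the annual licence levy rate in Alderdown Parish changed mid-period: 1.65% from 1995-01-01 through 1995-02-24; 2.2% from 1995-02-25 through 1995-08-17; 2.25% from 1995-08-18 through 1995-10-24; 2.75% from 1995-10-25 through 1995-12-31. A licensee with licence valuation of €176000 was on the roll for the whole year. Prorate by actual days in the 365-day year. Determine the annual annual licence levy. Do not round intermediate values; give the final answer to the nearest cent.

1995-01-01 to 1995-02-24: 55 days at 1.65% → €176000 × 1.65% × 55/365 = €437.5890
1995-02-25 to 1995-08-17: 174 days at 2.2% → €176000 × 2.2% × 174/365 = €1845.8301
1995-08-18 to 1995-10-24: 68 days at 2.25% → €176000 × 2.25% × 68/365 = €737.7534
1995-10-25 to 1995-12-31: 68 days at 2.75% → €176000 × 2.75% × 68/365 = €901.6986
Total = €3922.8712

€3922.87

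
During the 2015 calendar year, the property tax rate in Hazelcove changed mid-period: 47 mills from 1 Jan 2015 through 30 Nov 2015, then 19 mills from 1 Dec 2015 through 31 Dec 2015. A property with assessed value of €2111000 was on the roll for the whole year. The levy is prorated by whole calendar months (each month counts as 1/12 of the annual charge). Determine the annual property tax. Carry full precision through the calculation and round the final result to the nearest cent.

€94291.33

1 Jan – 30 Nov 2015: 11 months at 47 mills → €2111000 × 4.7% × 11/12 = €90948.9167
1 Dec – 31 Dec 2015: 1 month at 19 mills → €2111000 × 1.9% × 1/12 = €3342.4167
Total = €94291.3333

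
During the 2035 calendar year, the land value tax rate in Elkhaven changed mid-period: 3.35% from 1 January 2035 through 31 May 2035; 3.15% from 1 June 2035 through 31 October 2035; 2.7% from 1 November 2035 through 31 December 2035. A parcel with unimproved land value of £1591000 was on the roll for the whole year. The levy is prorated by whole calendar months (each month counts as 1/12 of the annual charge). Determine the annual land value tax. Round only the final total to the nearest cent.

1 January – 31 May 2035: 5 months at 3.35% → £1591000 × 3.35% × 5/12 = £22207.7083
1 June – 31 October 2035: 5 months at 3.15% → £1591000 × 3.15% × 5/12 = £20881.8750
1 November – 31 December 2035: 2 months at 2.7% → £1591000 × 2.7% × 2/12 = £7159.5000
Total = £50249.0833

£50249.08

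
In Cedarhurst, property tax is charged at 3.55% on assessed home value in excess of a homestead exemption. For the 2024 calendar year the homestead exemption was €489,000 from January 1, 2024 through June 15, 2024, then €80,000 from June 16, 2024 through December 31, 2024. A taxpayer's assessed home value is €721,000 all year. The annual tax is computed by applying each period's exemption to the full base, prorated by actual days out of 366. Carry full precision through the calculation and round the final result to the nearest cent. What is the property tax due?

January 1 – June 15, 2024: 167 days, exemption €489,000 → (€721,000 − €489,000) × 3.55% × 167/366 = €3,757.9563
June 16 – December 31, 2024: 199 days, exemption €80,000 → (€721,000 − €80,000) × 3.55% × 199/366 = €12,372.5260
Total = €16,130.4822

€16,130.48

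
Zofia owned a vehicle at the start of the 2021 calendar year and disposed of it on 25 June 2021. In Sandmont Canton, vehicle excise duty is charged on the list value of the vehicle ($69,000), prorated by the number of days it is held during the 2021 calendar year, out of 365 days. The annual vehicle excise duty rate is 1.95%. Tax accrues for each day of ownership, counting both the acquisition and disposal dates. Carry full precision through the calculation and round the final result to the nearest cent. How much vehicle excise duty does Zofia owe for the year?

$648.79

Days held (1 January – 25 June 2021): 176 out of 365
Tax = $69,000 × 1.95% × 176/365 = $648.7890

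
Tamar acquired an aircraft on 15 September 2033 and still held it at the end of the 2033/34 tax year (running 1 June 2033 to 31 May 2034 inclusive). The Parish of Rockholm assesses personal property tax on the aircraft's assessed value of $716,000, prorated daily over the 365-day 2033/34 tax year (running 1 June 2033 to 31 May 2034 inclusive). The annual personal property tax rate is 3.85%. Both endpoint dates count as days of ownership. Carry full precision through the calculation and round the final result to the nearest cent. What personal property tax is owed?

Days held (15 September 2033 – 31 May 2034): 259 out of 365
Tax = $716,000 × 3.85% × 259/365 = $19,560.5315

$19,560.53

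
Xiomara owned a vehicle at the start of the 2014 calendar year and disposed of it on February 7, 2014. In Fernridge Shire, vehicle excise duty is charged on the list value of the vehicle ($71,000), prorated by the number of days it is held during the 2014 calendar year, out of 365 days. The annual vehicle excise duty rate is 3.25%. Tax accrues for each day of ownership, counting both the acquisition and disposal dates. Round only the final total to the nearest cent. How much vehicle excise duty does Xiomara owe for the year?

Days held (January 1 – February 7, 2014): 38 out of 365
Tax = $71,000 × 3.25% × 38/365 = $240.2329

$240.23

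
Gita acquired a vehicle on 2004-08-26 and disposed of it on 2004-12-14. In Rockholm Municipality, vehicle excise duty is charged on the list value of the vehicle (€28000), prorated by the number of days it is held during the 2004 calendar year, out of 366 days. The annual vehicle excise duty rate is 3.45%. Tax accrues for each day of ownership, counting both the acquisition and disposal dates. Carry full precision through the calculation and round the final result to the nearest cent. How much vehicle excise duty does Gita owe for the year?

Days held (2004-08-26 to 2004-12-14): 111 out of 366
Tax = €28000 × 3.45% × 111/366 = €292.9672

€292.97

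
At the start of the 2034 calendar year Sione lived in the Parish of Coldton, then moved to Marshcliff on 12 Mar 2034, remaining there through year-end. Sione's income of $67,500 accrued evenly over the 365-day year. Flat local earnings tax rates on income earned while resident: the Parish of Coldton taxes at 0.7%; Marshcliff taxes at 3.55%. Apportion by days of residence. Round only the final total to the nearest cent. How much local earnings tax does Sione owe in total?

$2,027.31

The Parish of Coldton, 1 Jan – 11 Mar 2034: 70 days → $67,500 × 0.7% × 70/365 = $90.6164
Marshcliff, 12 Mar – 31 Dec 2034: 295 days → $67,500 × 3.55% × 295/365 = $1,936.6952
Total = $2,027.3116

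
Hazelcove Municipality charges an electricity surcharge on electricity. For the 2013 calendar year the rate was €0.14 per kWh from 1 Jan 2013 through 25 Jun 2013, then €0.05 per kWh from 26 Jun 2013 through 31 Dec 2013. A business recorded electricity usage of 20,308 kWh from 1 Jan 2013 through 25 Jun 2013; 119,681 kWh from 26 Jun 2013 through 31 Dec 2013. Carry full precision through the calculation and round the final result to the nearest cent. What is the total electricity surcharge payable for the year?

€8827.17

1 Jan – 25 Jun 2013: 20,308 kWh at €0.14/kWh → €2843.12
26 Jun – 31 Dec 2013: 119,681 kWh at €0.05/kWh → €5984.05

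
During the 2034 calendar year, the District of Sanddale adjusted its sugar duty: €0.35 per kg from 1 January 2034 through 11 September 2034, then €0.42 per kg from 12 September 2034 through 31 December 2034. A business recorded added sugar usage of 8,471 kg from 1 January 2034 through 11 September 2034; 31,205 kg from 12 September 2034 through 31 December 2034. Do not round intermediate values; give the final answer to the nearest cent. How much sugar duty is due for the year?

1 January – 11 September 2034: 8,471 kg at €0.35/kg → €2964.85
12 September – 31 December 2034: 31,205 kg at €0.42/kg → €13106.10

€16070.95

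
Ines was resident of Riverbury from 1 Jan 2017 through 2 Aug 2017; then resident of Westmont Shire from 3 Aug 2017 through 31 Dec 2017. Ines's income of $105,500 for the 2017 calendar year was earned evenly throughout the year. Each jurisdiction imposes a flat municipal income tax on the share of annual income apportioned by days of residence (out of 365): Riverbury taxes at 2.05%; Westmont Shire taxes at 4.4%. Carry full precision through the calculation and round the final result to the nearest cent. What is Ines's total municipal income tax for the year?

Riverbury, 1 Jan – 2 Aug 2017: 214 days → $105,500 × 2.05% × 214/365 = $1,268.0233
Westmont Shire, 3 Aug – 31 Dec 2017: 151 days → $105,500 × 4.4% × 151/365 = $1,920.3890
Total = $3,188.4123

$3,188.41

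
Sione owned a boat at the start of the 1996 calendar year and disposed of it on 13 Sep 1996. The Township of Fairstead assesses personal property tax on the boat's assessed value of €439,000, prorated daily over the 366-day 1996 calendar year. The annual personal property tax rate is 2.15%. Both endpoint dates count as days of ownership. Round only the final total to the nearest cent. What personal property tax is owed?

€6,627.58

Days held (1 Jan – 13 Sep 1996): 257 out of 366
Tax = €439,000 × 2.15% × 257/366 = €6,627.5806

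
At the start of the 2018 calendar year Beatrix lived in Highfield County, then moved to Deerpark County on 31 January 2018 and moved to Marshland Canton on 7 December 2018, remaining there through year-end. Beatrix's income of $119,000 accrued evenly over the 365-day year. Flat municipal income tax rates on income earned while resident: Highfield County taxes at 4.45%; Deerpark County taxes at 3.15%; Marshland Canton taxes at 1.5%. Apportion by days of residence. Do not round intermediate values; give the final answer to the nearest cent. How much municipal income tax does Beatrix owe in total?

Highfield County, 1 January – 30 January 2018: 30 days → $119,000 × 4.45% × 30/365 = $435.2466
Deerpark County, 31 January – 6 December 2018: 310 days → $119,000 × 3.15% × 310/365 = $3,183.6575
Marshland Canton, 7 December – 31 December 2018: 25 days → $119,000 × 1.5% × 25/365 = $122.2603
Total = $3,741.1644

$3,741.16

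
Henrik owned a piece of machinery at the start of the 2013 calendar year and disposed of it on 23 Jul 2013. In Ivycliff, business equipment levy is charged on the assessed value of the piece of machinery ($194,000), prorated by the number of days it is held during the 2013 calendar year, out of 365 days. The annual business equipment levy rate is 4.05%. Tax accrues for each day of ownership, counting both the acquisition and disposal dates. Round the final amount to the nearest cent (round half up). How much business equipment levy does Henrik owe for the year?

Days held (1 Jan – 23 Jul 2013): 204 out of 365
Tax = $194,000 × 4.05% × 204/365 = $4,391.3096

$4,391.31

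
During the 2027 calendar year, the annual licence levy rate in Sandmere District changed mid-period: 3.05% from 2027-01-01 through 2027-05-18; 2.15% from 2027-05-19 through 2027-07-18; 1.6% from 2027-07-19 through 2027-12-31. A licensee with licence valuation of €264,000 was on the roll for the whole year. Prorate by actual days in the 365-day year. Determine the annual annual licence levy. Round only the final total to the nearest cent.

€5,913.96

2027-01-01 to 2027-05-18: 138 days at 3.05% → €264,000 × 3.05% × 138/365 = €3,044.3178
2027-05-19 to 2027-07-18: 61 days at 2.15% → €264,000 × 2.15% × 61/365 = €948.5918
2027-07-19 to 2027-12-31: 166 days at 1.6% → €264,000 × 1.6% × 166/365 = €1,921.0521
Total = €5,913.9616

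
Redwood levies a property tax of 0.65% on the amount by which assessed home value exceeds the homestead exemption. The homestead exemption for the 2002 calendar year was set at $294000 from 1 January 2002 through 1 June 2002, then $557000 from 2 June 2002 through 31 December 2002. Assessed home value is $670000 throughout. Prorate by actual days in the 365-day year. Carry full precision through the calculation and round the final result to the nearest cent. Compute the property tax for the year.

1 January – 1 June 2002: 152 days, exemption $294000 → ($670000 − $294000) × 0.65% × 152/365 = $1017.7753
2 June – 31 December 2002: 213 days, exemption $557000 → ($670000 − $557000) × 0.65% × 213/365 = $428.6260
Total = $1446.4014

$1446.40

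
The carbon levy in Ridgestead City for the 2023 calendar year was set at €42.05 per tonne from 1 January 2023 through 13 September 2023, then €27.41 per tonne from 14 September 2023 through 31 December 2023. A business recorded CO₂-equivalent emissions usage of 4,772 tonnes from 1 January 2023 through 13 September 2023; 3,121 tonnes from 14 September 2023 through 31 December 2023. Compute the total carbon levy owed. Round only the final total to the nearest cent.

€286,209.21

1 January – 13 September 2023: 4,772 tonnes at €42.05/tonne → €200,662.60
14 September – 31 December 2023: 3,121 tonnes at €27.41/tonne → €85,546.61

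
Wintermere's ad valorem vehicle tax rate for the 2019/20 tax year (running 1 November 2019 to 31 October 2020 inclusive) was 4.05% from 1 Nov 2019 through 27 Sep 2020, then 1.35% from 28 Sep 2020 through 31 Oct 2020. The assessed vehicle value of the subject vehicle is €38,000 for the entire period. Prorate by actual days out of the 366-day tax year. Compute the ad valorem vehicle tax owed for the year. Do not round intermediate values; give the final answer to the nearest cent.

1 Nov 2019 – 27 Sep 2020: 332 days at 4.05% → €38,000 × 4.05% × 332/366 = €1,396.0328
28 Sep – 31 Oct 2020: 34 days at 1.35% → €38,000 × 1.35% × 34/366 = €47.6557
Total = €1,443.6885

€1,443.69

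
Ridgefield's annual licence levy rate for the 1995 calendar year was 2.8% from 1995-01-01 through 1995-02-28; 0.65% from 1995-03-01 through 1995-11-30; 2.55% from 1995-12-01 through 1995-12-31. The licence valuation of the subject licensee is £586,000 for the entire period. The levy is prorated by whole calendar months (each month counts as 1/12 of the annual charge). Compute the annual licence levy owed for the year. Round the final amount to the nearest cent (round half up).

1995-01-01 to 1995-02-28: 2 months at 2.8% → £586,000 × 2.8% × 2/12 = £2,734.6667
1995-03-01 to 1995-11-30: 9 months at 0.65% → £586,000 × 0.65% × 9/12 = £2,856.7500
1995-12-01 to 1995-12-31: 1 month at 2.55% → £586,000 × 2.55% × 1/12 = £1,245.2500
Total = £6,836.6667

£6,836.67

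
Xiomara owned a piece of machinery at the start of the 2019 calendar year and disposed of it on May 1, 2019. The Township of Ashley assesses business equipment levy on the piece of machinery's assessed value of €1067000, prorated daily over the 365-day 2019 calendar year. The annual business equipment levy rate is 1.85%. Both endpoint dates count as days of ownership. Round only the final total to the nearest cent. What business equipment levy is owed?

€6543.78

Days held (January 1 – May 1, 2019): 121 out of 365
Tax = €1067000 × 1.85% × 121/365 = €6543.7795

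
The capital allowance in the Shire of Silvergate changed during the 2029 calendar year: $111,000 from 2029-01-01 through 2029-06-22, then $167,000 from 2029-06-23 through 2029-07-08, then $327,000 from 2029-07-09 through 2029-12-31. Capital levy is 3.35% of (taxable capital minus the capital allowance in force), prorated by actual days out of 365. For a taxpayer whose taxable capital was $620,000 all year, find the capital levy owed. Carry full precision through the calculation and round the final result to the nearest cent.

$13,480.12

2029-01-01 to 2029-06-22: 173 days, exemption $111,000 → ($620,000 − $111,000) × 3.35% × 173/365 = $8,081.9438
2029-06-23 to 2029-07-08: 16 days, exemption $167,000 → ($620,000 − $167,000) × 3.35% × 16/365 = $665.2274
2029-07-09 to 2029-12-31: 176 days, exemption $327,000 → ($620,000 − $327,000) × 3.35% × 176/365 = $4,732.9534
Total = $13,480.1247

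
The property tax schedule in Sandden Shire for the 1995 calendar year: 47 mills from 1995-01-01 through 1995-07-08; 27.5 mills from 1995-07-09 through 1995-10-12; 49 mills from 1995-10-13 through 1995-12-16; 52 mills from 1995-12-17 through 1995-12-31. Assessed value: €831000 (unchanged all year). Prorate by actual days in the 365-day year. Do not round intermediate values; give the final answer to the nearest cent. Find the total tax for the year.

1995-01-01 to 1995-07-08: 189 days at 47 mills → €831000 × 4.7% × 189/365 = €20224.0356
1995-07-09 to 1995-10-12: 96 days at 27.5 mills → €831000 × 2.75% × 96/365 = €6010.5205
1995-10-13 to 1995-12-16: 65 days at 49 mills → €831000 × 4.9% × 65/365 = €7251.3288
1995-12-17 to 1995-12-31: 15 days at 52 mills → €831000 × 5.2% × 15/365 = €1775.8356
Total = €35261.7205

€35261.72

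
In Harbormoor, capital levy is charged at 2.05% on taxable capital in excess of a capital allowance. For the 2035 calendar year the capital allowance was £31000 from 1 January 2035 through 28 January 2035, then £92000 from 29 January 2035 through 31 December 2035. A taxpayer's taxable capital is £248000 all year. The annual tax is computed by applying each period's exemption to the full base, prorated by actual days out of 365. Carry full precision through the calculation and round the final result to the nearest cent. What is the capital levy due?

1 January – 28 January 2035: 28 days, exemption £31000 → (£248000 − £31000) × 2.05% × 28/365 = £341.2548
29 January – 31 December 2035: 337 days, exemption £92000 → (£248000 − £92000) × 2.05% × 337/365 = £2952.6740
Total = £3293.9288

£3293.93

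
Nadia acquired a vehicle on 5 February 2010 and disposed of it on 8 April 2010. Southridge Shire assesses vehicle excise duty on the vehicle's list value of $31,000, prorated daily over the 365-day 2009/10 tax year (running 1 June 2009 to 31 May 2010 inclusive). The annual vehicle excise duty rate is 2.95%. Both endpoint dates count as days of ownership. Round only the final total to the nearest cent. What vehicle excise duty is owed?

Days held (5 February – 8 April 2010): 63 out of 365
Tax = $31,000 × 2.95% × 63/365 = $157.8452

$157.85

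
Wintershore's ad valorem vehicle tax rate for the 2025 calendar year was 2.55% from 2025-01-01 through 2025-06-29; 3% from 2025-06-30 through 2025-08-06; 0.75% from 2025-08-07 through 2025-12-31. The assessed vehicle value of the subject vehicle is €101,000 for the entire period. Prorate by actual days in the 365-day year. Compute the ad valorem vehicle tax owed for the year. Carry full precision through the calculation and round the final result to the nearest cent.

€1,890.64

2025-01-01 to 2025-06-29: 180 days at 2.55% → €101,000 × 2.55% × 180/365 = €1,270.1096
2025-06-30 to 2025-08-06: 38 days at 3% → €101,000 × 3% × 38/365 = €315.4521
2025-08-07 to 2025-12-31: 147 days at 0.75% → €101,000 × 0.75% × 147/365 = €305.0753
Total = €1,890.6370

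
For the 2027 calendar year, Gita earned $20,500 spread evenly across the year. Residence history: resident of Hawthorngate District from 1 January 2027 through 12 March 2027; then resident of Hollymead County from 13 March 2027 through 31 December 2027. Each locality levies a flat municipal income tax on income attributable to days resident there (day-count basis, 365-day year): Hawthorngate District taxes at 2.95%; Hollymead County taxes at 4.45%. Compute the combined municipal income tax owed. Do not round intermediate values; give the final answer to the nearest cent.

Hawthorngate District, 1 January – 12 March 2027: 71 days → $20,500 × 2.95% × 71/365 = $117.6363
Hollymead County, 13 March – 31 December 2027: 294 days → $20,500 × 4.45% × 294/365 = $734.7986
Total = $852.4349

$852.43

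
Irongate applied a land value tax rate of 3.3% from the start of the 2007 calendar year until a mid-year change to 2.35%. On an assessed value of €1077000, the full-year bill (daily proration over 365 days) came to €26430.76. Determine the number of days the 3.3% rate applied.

Let d = days at the first rate; then 365 − d days at the second rate.
€1077000 × [3.3%·d + 2.35%·(365−d)] / 365 = €26430.76
Solving gives d = 40, so the new rate took effect on 10 Feb 2007.

40 days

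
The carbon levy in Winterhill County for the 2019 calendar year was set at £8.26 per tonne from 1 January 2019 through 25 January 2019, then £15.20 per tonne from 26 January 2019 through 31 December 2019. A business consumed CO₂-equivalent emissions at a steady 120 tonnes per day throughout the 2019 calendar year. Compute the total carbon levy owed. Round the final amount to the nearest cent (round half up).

1 January – 25 January 2019: 25 days × 120 tonnes/day = 3,000 tonnes at £8.26/tonne → £24,780.00
26 January – 31 December 2019: 340 days × 120 tonnes/day = 40,800 tonnes at £15.20/tonne → £620,160.00

£644,940.00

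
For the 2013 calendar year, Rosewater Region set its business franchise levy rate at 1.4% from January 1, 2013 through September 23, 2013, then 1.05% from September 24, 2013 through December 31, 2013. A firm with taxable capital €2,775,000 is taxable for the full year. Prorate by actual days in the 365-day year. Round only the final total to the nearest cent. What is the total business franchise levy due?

€36,215.65

January 1 – September 23, 2013: 266 days at 1.4% → €2,775,000 × 1.4% × 266/365 = €28,312.6027
September 24 – December 31, 2013: 99 days at 1.05% → €2,775,000 × 1.05% × 99/365 = €7,903.0479
Total = €36,215.6507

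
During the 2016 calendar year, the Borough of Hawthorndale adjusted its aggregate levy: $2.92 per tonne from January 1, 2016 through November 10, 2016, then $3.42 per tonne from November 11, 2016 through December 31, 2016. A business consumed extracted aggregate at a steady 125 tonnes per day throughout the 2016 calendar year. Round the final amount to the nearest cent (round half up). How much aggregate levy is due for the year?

$136777.50

January 1 – November 10, 2016: 315 days × 125 tonnes/day = 39,375 tonnes at $2.92/tonne → $114975.00
November 11 – December 31, 2016: 51 days × 125 tonnes/day = 6,375 tonnes at $3.42/tonne → $21802.50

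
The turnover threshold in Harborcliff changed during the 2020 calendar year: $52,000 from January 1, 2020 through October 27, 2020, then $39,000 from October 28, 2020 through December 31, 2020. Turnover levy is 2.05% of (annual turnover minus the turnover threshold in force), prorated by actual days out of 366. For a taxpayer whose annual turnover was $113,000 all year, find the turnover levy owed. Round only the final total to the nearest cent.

$1,297.83

January 1 – October 27, 2020: 301 days, exemption $52,000 → ($113,000 − $52,000) × 2.05% × 301/366 = $1,028.4167
October 28 – December 31, 2020: 65 days, exemption $39,000 → ($113,000 − $39,000) × 2.05% × 65/366 = $269.4126
Total = $1,297.8292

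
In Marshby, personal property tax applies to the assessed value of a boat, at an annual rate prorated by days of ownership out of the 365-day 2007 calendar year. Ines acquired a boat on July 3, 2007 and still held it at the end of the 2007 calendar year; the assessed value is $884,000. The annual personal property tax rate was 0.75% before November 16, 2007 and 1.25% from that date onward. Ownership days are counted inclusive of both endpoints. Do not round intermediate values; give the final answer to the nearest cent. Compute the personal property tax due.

$3,862.96

July 3 – November 15, 2007: 136 days at 0.75% → $884,000 × 0.75% × 136/365 = $2,470.3562
November 16 – December 31, 2007: 46 days at 1.25% → $884,000 × 1.25% × 46/365 = $1,392.6027
Total = $3,862.9589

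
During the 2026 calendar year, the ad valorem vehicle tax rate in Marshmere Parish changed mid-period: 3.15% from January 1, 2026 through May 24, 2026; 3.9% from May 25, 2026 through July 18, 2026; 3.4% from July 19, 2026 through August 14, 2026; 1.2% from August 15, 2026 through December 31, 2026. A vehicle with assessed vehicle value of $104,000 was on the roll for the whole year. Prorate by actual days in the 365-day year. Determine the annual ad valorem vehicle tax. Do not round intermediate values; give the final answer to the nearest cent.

January 1 – May 24, 2026: 144 days at 3.15% → $104,000 × 3.15% × 144/365 = $1,292.4493
May 25 – July 18, 2026: 55 days at 3.9% → $104,000 × 3.9% × 55/365 = $611.1781
July 19 – August 14, 2026: 27 days at 3.4% → $104,000 × 3.4% × 27/365 = $261.5671
August 15 – December 31, 2026: 139 days at 1.2% → $104,000 × 1.2% × 139/365 = $475.2658
Total = $2,640.4603

$2,640.46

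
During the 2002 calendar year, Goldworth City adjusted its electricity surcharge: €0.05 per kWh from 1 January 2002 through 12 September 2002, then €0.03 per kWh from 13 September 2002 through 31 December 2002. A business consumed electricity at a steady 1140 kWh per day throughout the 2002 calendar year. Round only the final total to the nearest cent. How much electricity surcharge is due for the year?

1 January – 12 September 2002: 255 days × 1140 kWh/day = 290,700 kWh at €0.05/kWh → €14535.00
13 September – 31 December 2002: 110 days × 1140 kWh/day = 125,400 kWh at €0.03/kWh → €3762.00

€18297.00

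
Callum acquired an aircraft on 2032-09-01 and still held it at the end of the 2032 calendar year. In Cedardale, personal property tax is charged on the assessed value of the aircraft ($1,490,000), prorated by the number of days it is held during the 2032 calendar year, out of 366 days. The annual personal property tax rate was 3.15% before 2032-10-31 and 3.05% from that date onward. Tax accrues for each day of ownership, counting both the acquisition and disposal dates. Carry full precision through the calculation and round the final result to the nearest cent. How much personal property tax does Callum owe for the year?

$15,392.60

2032-09-01 to 2032-10-30: 60 days at 3.15% → $1,490,000 × 3.15% × 60/366 = $7,694.2623
2032-10-31 to 2032-12-31: 62 days at 3.05% → $1,490,000 × 3.05% × 62/366 = $7,698.3333
Total = $15,392.5956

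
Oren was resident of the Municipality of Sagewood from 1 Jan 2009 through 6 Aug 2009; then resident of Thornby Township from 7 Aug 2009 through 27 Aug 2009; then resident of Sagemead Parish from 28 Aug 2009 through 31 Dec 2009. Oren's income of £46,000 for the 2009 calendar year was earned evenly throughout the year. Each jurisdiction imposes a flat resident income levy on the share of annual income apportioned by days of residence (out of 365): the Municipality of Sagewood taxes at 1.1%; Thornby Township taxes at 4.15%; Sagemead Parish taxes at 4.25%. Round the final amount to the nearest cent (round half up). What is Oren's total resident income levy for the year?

The Municipality of Sagewood, 1 Jan – 6 Aug 2009: 218 days → £46,000 × 1.1% × 218/365 = £302.2137
Thornby Township, 7 Aug – 27 Aug 2009: 21 days → £46,000 × 4.15% × 21/365 = £109.8329
Sagemead Parish, 28 Aug – 31 Dec 2009: 126 days → £46,000 × 4.25% × 126/365 = £674.8767
Total = £1,086.9233

£1,086.92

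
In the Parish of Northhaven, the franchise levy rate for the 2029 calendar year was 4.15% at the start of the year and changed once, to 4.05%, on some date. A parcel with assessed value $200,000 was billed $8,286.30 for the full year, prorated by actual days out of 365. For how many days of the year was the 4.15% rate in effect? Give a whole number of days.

340 days

Let d = days at the first rate; then 365 − d days at the second rate.
$200,000 × [4.15%·d + 4.05%·(365−d)] / 365 = $8,286.30
Solving gives d = 340, so the new rate took effect on 7 December 2029.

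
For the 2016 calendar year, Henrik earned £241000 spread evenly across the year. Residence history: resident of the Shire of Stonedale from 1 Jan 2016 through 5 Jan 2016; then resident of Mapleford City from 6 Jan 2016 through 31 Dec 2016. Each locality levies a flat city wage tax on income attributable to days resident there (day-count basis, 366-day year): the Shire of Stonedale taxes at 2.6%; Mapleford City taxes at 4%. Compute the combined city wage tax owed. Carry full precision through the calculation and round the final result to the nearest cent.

£9593.91

The Shire of Stonedale, 1 Jan – 5 Jan 2016: 5 days → £241000 × 2.6% × 5/366 = £85.6011
Mapleford City, 6 Jan – 31 Dec 2016: 361 days → £241000 × 4% × 361/366 = £9508.3060
Total = £9593.9071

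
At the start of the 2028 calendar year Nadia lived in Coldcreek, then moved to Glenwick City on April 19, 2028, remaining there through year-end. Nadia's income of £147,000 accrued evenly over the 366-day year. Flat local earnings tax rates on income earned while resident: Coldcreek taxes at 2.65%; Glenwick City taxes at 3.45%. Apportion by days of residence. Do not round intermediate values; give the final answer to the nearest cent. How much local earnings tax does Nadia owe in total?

Coldcreek, January 1 – April 18, 2028: 109 days → £147,000 × 2.65% × 109/366 = £1,160.1352
Glenwick City, April 19 – December 31, 2028: 257 days → £147,000 × 3.45% × 257/366 = £3,561.1352
Total = £4,721.2705

£4,721.27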